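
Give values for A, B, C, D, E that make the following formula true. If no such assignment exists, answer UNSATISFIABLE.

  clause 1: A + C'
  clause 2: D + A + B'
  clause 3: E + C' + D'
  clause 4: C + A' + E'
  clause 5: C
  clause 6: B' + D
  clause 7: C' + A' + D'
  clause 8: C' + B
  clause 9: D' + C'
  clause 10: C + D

UNSATISFIABLE

Unit clause (C) forces C = 1.
Unit clause (A) forces A = 1.
Unit clause (D') forces D = 0.
Unit clause (B') forces B = 0.
But (B) is also a unit clause — contradiction.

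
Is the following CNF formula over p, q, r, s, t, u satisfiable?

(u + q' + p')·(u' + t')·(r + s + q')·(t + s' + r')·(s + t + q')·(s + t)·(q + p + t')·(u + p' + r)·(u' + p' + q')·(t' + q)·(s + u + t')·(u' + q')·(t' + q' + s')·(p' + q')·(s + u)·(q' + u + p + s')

Try u = 1.
The clause (t') is unit, so t = 0.
The clause (s) is unit, so s = 1.
The clause (r') is unit, so r = 0.
The clause (q') is unit, so q = 0.
Every clause is now satisfied; p is unconstrained.
A satisfying assignment: p: 0; q: 0; r: 0; s: 1; t: 0; u: 1.

Satisfiable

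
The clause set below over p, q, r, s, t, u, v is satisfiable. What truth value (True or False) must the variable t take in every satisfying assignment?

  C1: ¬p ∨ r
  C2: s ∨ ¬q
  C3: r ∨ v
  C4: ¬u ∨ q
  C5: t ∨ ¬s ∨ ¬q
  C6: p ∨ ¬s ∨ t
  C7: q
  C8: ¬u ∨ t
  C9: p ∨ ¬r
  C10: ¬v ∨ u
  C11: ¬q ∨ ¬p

True

Suppose t = False.
Unit clause (q) forces q = True.
Unit clause (s) forces s = True.
That conflicts with the unit clause (¬s).
So every satisfying assignment has t = True.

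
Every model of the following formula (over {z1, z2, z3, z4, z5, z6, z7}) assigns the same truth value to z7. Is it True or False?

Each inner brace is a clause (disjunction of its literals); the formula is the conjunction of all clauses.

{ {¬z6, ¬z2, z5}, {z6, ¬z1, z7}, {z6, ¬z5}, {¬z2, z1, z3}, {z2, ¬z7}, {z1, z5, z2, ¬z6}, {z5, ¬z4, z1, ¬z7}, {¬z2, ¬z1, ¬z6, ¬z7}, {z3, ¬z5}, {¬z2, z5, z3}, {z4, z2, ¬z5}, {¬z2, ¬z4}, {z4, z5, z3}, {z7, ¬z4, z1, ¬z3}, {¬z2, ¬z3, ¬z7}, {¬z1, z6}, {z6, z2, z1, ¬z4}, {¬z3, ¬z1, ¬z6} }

Suppose z7 = True.
The clause (z2) is unit, so z2 = True.
The clause (¬z4) is unit, so z4 = False.
The clause (¬z3) is unit, so z3 = False.
The clause (z1) is unit, so z1 = True.
The clause (¬z6) is unit, so z6 = False.
That conflicts with the unit clause (z6).
So every satisfying assignment has z7 = False.

False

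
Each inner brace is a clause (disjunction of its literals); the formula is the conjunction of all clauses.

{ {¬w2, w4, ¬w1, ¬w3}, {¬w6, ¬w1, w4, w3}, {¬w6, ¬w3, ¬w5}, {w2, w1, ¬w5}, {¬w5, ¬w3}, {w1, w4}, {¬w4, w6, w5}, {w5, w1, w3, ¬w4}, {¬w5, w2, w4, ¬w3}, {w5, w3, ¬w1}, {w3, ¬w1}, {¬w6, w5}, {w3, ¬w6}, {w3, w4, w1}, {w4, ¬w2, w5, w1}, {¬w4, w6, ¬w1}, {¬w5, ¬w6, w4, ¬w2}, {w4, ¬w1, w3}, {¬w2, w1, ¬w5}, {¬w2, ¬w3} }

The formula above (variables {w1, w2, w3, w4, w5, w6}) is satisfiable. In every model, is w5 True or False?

False

Suppose w5 = True.
Unit clause (¬w3) forces w3 = False.
Unit clause (¬w1) forces w1 = False.
Unit clause (w2) forces w2 = True.
Now (¬w2) is unsatisfied and unit — conflict.
So every satisfying assignment has w5 = False.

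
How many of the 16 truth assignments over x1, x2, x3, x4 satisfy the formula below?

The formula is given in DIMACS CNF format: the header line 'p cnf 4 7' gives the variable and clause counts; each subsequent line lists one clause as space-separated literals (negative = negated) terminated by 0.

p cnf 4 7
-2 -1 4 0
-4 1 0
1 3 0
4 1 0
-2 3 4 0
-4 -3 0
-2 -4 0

3

There are 2^4 = 16 truth assignments over (x1, x2, x3, x4).
Check each against the 7 clauses (columns in the order x1, x2, x3, x4):
  F F F F  ✗ fails (x1 ∨ x3)
  F F F T  ✗ fails (¬x4 ∨ x1)
  F F T F  ✗ fails (x4 ∨ x1)
  F F T T  ✗ fails (¬x4 ∨ x1)
  F T F F  ✗ fails (x1 ∨ x3)
  F T F T  ✗ fails (¬x4 ∨ x1)
  F T T F  ✗ fails (x4 ∨ x1)
  F T T T  ✗ fails (¬x4 ∨ x1)
  T F F F  ✓ satisfies all
  T F F T  ✓ satisfies all
  T F T F  ✓ satisfies all
  T F T T  ✗ fails (¬x4 ∨ ¬x3)
  T T F F  ✗ fails (¬x2 ∨ ¬x1 ∨ x4)
  T T F T  ✗ fails (¬x2 ∨ ¬x4)
  T T T F  ✗ fails (¬x2 ∨ ¬x1 ∨ x4)
  T T T T  ✗ fails (¬x4 ∨ ¬x3)
3 of the 16 rows are models.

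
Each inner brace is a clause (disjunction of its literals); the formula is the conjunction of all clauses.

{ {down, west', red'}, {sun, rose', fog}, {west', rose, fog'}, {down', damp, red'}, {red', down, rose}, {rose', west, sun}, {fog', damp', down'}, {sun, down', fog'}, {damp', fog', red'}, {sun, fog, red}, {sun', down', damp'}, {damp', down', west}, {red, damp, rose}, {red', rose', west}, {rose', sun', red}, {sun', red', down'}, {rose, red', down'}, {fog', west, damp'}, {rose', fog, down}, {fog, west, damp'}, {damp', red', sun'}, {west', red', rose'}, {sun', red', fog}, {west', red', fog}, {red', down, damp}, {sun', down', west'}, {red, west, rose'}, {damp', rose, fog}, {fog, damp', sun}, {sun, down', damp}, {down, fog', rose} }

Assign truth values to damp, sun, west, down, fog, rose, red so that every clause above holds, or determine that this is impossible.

Suppose down = 0.
Suppose west = 1.
The clause (red') is unit, so red = 0.
Suppose rose = 1.
The clause (sun') is unit, so sun = 0.
The clause (fog) is unit, so fog = 1.
No clause remains; damp is free.

damp: 0; sun: 0; west: 1; down: 0; fog: 1; rose: 1; red: 0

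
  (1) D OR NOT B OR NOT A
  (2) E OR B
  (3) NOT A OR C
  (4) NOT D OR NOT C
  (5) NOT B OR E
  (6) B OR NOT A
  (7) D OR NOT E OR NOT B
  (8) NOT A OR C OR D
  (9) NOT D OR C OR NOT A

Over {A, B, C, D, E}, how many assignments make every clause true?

4

There are 2^5 = 32 truth assignments over (A, B, C, D, E).
Split on C. With C = true, the clauses containing C are satisfied and NOT C drops from the rest; 1 of the 2^4 = 16 assignments to the other variables satisfy what remains.
With C = false, by the same count on the reduced clause set, 3 assignments work.
(One model: A=F, B=F, C=F, D=F, E=T.)
Total: 1 + 3 = 4.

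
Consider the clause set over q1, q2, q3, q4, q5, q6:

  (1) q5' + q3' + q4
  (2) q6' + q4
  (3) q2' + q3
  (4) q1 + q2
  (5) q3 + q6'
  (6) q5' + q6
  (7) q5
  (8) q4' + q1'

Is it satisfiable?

Unit clause (q5) forces q5 = 1.
Unit clause (q6) forces q6 = 1.
Unit clause (q4) forces q4 = 1.
Unit clause (q3) forces q3 = 1.
Unit clause (q1') forces q1 = 0.
Unit clause (q2) forces q2 = 1.
All clauses are satisfied.
A satisfying assignment: q1=0; q2=1; q3=1; q4=1; q5=1; q6=1.

Yes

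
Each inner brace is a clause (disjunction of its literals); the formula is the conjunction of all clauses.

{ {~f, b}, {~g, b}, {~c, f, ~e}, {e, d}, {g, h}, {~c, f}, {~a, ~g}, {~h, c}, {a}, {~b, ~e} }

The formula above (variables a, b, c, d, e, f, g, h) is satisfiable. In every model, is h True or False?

Suppose h = 0.
From the singleton clause (g), g = 1.
From the singleton clause (b), b = 1.
From the singleton clause (~a), a = 0.
But (a) is also a unit clause — contradiction.
So every satisfying assignment has h = True.

True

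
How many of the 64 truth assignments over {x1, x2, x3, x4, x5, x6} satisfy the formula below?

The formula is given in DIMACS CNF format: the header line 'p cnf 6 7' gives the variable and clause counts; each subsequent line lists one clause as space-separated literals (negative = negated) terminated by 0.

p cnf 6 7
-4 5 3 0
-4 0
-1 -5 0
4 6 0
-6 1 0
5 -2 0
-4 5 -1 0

2

There are 2^6 = 64 truth assignments over (x1, x2, x3, x4, x5, x6).
Split on x6. With x6 = True, the clauses containing x6 are satisfied and ¬x6 drops from the rest; 2 of the 2^5 = 32 assignments to the other variables satisfy what remains.
With x6 = False, by the same count on the reduced clause set, 0 assignments work.
(One model: x1=T, x2=F, x3=F, x4=F, x5=F, x6=T.)
Total: 2 + 0 = 2.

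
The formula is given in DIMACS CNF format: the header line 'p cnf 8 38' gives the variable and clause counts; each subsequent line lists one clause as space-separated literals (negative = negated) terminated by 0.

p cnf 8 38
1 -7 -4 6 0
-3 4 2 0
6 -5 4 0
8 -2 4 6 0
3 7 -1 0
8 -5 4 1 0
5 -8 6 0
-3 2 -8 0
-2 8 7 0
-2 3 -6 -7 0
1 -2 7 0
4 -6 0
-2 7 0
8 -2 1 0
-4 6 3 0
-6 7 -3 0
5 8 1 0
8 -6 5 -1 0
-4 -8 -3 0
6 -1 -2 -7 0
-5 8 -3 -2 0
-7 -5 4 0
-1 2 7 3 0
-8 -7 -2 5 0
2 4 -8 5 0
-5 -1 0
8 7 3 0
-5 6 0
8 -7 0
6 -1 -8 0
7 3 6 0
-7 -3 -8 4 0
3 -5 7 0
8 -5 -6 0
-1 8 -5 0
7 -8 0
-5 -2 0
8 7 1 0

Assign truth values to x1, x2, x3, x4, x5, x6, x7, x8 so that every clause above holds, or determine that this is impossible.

Case x4 = True:
Case x2 = False:
Case x3 = False:
Unit clause (x6) forces x6 = True.
Case x7 = True:
Unit clause (x8) forces x8 = True.
Case x5 = False:
All clauses hold; x1 can take either value.

x1 ↦ True,  x2 ↦ False,  x3 ↦ False,  x4 ↦ True,  x5 ↦ False,  x6 ↦ True,  x7 ↦ True,  x8 ↦ True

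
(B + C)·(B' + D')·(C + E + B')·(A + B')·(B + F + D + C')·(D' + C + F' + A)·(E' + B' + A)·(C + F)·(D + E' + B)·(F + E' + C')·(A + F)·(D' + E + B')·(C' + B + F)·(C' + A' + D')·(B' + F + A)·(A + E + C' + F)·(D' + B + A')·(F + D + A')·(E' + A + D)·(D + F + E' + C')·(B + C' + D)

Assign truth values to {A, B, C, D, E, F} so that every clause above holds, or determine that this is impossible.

Branch on B: set B = 1.
The clause (D') is unit, so D = 0.
The clause (A) is unit, so A = 1.
The clause (F) is unit, so F = 1.
Branch on C: set C = 1.
Every clause is now satisfied; E is unconstrained.

A: 1; B: 1; C: 1; D: 0; E: 1; F: 1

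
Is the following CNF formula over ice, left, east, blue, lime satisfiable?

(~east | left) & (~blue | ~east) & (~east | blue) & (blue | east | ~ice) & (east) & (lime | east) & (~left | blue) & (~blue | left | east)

From the singleton clause (east), east = 1.
From the singleton clause (left), left = 1.
From the singleton clause (~blue), blue = 0.
That conflicts with the unit clause (blue).
No assignment satisfies every clause.

No, unsatisfiable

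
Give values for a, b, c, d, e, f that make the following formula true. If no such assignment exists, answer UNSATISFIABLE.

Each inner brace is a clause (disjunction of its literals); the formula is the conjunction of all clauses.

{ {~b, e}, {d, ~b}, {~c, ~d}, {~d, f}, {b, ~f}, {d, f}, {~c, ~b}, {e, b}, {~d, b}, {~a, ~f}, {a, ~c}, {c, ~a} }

a: 0, b: 1, c: 0, d: 1, e: 1, f: 1

Try b = 1.
From the singleton clause (e), e = 1.
From the singleton clause (d), d = 1.
From the singleton clause (~c), c = 0.
From the singleton clause (f), f = 1.
From the singleton clause (~a), a = 0.
All clauses are satisfied.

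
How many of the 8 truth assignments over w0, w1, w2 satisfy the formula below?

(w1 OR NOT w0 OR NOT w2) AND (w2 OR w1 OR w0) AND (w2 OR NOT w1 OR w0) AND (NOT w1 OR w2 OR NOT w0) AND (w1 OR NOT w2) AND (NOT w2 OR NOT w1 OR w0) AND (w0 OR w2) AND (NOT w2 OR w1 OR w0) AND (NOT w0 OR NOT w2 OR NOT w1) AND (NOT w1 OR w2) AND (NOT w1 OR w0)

1

There are 2^3 = 8 truth assignments over (w0, w1, w2).
Split on w0. With w0 = true, the clauses containing w0 are satisfied and NOT w0 drops from the rest; 1 of the 2^2 = 4 assignments to the other variables satisfy what remains.
With w0 = false, by the same count on the reduced clause set, 0 assignments work.
(One model: w0=T, w1=F, w2=F.)
Total: 1 + 0 = 1.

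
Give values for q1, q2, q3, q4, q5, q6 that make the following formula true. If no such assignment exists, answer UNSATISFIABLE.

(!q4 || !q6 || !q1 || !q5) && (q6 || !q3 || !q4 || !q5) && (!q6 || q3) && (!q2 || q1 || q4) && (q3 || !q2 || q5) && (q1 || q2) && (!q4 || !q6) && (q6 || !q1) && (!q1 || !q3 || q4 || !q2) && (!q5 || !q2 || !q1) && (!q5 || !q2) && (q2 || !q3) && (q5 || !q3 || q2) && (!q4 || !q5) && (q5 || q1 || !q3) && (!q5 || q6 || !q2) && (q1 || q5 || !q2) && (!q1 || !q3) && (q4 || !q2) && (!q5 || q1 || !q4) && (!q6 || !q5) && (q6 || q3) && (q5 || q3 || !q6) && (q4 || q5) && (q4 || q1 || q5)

Case q6 = false:
Unit clause (!q1) forces q1 = false.
Unit clause (q2) forces q2 = true.
Unit clause (q4) forces q4 = true.
Unit clause (!q5) forces q5 = false.
That conflicts with the unit clause (q5).
Backtrack on q6: now try q6 = true.
Unit clause (q3) forces q3 = true.
Unit clause (!q4) forces q4 = false.
Unit clause (q2) forces q2 = true.
That conflicts with the unit clause (!q2).
Either choice for q6 ends in contradiction.

UNSATISFIABLE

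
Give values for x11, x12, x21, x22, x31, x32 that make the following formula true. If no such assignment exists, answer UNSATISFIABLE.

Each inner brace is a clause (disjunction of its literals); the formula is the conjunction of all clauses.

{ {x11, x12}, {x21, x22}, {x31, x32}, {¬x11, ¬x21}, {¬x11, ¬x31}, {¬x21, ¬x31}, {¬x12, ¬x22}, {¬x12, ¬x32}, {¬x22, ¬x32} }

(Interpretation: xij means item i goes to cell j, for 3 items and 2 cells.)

Suppose x11 = True.
From the singleton clause (¬x21), x21 = False.
From the singleton clause (x22), x22 = True.
From the singleton clause (¬x31), x31 = False.
From the singleton clause (x32), x32 = True.
But (¬x32) is also a unit clause — contradiction.
Undo x11 and try x11 = False.
From the singleton clause (x12), x12 = True.
From the singleton clause (¬x22), x22 = False.
From the singleton clause (x21), x21 = True.
From the singleton clause (¬x31), x31 = False.
From the singleton clause (x32), x32 = True.
But (¬x32) is also a unit clause — contradiction.
Neither x11 = True nor x11 = False works.

UNSATISFIABLE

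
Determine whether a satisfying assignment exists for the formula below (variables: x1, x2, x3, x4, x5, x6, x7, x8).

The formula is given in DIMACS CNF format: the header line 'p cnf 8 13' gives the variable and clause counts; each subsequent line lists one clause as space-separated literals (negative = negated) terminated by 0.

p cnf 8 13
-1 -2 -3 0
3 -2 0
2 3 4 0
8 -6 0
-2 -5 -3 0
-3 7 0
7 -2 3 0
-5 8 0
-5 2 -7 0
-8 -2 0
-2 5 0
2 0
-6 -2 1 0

From the singleton clause (x2), x2 = True.
From the singleton clause (x3), x3 = True.
From the singleton clause (¬x1), x1 = False.
From the singleton clause (¬x5), x5 = False.
But (x5) is also a unit clause — contradiction.
No assignment satisfies every clause.

Unsatisfiable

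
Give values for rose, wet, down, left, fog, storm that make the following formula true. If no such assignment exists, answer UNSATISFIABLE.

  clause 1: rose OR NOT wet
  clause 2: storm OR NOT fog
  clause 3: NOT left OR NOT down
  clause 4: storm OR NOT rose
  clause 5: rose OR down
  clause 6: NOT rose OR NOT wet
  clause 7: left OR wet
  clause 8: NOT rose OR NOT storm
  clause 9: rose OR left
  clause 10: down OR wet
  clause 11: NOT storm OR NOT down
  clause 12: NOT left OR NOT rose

UNSATISFIABLE

Try rose = true.
From the singleton clause (storm), storm = true.
Now (NOT storm) is unsatisfied and unit — conflict.
So rose must be the other value — set rose = false.
From the singleton clause (NOT wet), wet = false.
From the singleton clause (down), down = true.
From the singleton clause (NOT left), left = false.
Now (left) is unsatisfied and unit — conflict.
Either choice for rose ends in contradiction.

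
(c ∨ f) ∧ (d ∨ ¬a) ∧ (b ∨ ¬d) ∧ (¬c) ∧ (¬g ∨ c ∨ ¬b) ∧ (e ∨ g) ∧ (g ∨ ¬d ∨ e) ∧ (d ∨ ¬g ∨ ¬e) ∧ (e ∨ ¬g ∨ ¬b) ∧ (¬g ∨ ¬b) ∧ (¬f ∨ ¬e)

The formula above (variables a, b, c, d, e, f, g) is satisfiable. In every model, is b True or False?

False

Suppose b = True.
Unit clause (¬c) forces c = False.
Unit clause (f) forces f = True.
Unit clause (¬g) forces g = False.
Unit clause (e) forces e = True.
That conflicts with the unit clause (¬e).
So every satisfying assignment has b = False.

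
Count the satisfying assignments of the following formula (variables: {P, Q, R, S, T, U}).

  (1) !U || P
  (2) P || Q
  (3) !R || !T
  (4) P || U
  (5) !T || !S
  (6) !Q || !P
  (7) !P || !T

8

There are 2^6 = 64 truth assignments over (P, Q, R, S, T, U).
Split on R. With R = true, the clauses containing R are satisfied and !R drops from the rest; 4 of the 2^5 = 32 assignments to the other variables satisfy what remains.
With R = false, by the same count on the reduced clause set, 4 assignments work.
(One model: P=T, Q=F, R=F, S=F, T=F, U=F.)
Total: 4 + 4 = 8.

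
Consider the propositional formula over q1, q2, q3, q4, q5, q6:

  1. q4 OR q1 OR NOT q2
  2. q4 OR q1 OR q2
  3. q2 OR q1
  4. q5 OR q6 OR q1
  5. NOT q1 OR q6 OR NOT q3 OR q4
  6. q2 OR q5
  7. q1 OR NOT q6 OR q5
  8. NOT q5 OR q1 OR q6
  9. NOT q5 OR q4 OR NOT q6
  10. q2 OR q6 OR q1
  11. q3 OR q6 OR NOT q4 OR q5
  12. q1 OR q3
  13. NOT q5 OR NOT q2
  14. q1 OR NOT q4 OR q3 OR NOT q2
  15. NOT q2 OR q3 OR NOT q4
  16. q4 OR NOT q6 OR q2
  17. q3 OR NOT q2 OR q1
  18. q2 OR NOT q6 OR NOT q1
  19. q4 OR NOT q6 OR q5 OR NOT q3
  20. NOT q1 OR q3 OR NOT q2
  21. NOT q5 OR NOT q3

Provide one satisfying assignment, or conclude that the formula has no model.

Case q2 = false:
From the singleton clause (q1), q1 = true.
From the singleton clause (q5), q5 = true.
From the singleton clause (NOT q6), q6 = false.
From the singleton clause (NOT q3), q3 = false.
No clause remains; q4 is free.

q1=true,  q2=false,  q3=false,  q4=true,  q5=true,  q6=false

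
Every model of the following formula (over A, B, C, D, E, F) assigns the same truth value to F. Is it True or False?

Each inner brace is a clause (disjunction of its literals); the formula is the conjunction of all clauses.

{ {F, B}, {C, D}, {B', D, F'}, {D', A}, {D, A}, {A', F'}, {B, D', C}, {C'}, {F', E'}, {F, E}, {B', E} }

False

Suppose F = 1.
From the singleton clause (A'), A = 0.
From the singleton clause (D'), D = 0.
That conflicts with the unit clause (D).
So every satisfying assignment has F = False.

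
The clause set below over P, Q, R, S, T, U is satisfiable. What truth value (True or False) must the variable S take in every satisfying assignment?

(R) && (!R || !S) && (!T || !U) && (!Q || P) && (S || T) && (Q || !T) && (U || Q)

False

Suppose S = true.
Unit clause (R) forces R = true.
Now (!R) is unsatisfied and unit — conflict.
So every satisfying assignment has S = False.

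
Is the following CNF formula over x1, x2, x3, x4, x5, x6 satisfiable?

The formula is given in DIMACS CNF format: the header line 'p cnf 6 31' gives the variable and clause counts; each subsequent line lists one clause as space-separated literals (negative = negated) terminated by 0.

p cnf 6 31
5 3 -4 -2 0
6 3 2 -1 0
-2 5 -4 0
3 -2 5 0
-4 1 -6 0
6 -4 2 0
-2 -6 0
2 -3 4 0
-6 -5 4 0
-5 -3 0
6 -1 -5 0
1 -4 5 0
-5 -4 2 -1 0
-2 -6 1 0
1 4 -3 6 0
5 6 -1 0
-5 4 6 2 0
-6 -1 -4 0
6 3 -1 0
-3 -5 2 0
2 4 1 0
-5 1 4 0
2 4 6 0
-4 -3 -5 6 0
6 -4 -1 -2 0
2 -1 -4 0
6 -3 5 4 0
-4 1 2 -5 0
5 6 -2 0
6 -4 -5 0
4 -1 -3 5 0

Yes

Suppose x2 = False.
Suppose x6 = True.
Suppose x4 = False.
The clause (¬x3) is unit, so x3 = False.
The clause (¬x5) is unit, so x5 = False.
The clause (x1) is unit, so x1 = True.
All clauses are satisfied.
A satisfying assignment: x1=True, x2=False, x3=False, x4=False, x5=False, x6=True.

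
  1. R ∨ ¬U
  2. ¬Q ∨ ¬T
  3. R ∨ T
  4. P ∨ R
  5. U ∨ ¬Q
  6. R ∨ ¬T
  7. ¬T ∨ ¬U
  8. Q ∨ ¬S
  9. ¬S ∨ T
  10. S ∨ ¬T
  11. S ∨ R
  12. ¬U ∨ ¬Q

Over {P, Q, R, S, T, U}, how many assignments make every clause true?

4

There are 2^6 = 64 truth assignments over (P, Q, R, S, T, U).
Split on U. With U = True, the clauses containing U are satisfied and ¬U drops from the rest; 2 of the 2^5 = 32 assignments to the other variables satisfy what remains.
With U = False, by the same count on the reduced clause set, 2 assignments work.
(One model: P=F, Q=F, R=T, S=F, T=F, U=F.)
Total: 2 + 2 = 4.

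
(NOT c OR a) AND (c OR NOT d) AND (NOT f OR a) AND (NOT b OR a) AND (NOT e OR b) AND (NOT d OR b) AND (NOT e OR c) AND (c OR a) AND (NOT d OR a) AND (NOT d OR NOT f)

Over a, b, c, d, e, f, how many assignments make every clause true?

There are 2^6 = 64 truth assignments over (a, b, c, d, e, f).
Split on b. With b = true, the clauses containing b are satisfied and NOT b drops from the rest; 8 of the 2^5 = 32 assignments to the other variables satisfy what remains.
With b = false, by the same count on the reduced clause set, 4 assignments work.
(One model: a=T, b=F, c=F, d=F, e=F, f=F.)
Total: 8 + 4 = 12.

12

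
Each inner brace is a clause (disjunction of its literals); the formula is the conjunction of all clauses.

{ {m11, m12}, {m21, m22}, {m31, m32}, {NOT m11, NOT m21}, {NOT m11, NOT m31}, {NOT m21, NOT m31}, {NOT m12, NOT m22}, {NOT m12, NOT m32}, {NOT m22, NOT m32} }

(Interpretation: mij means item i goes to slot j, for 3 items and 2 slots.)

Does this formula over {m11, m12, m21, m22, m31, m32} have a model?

No, unsatisfiable

Suppose m11 = true.
From the singleton clause (NOT m21), m21 = false.
From the singleton clause (m22), m22 = true.
From the singleton clause (NOT m31), m31 = false.
From the singleton clause (m32), m32 = true.
Now (NOT m32) is unsatisfied and unit — conflict.
Backtrack on m11: now try m11 = false.
From the singleton clause (m12), m12 = true.
From the singleton clause (NOT m22), m22 = false.
From the singleton clause (m21), m21 = true.
From the singleton clause (NOT m31), m31 = false.
From the singleton clause (m32), m32 = true.
Now (NOT m32) is unsatisfied and unit — conflict.
Neither m11 = true nor m11 = false works.
No assignment satisfies every clause.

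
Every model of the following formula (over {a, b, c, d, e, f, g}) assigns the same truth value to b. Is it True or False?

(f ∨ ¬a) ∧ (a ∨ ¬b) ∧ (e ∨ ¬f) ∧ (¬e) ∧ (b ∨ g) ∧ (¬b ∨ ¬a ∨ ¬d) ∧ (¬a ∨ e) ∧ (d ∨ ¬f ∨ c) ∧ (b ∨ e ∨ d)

False

Suppose b = True.
From the singleton clause (a), a = True.
From the singleton clause (f), f = True.
From the singleton clause (e), e = True.
That conflicts with the unit clause (¬e).
So every satisfying assignment has b = False.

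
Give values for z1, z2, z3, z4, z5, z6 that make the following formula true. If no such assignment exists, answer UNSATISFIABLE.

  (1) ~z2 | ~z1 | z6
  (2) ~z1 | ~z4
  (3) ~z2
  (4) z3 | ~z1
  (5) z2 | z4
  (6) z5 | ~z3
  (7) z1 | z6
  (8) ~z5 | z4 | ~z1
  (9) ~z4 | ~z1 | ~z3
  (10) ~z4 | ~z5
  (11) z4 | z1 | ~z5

z1 ↦ 0,  z2 ↦ 0,  z3 ↦ 0,  z4 ↦ 1,  z5 ↦ 0,  z6 ↦ 1

Unit clause (~z2) forces z2 = 0.
Unit clause (z4) forces z4 = 1.
Unit clause (~z1) forces z1 = 0.
Unit clause (z6) forces z6 = 1.
Unit clause (~z5) forces z5 = 0.
Unit clause (~z3) forces z3 = 0.
All clauses are satisfied.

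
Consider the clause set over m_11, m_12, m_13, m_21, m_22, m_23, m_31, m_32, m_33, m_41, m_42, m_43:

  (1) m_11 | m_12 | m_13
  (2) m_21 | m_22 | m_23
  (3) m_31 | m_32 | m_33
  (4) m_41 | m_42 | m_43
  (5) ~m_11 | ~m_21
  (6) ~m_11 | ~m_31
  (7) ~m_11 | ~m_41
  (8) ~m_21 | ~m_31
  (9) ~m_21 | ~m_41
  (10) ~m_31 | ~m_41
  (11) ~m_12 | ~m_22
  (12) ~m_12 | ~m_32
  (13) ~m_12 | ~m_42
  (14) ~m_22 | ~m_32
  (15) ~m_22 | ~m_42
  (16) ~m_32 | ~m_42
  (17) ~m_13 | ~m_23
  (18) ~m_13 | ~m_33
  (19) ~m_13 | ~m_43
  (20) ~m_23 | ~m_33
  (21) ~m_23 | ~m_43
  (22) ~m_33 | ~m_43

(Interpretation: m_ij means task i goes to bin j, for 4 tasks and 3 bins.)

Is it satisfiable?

No, unsatisfiable

Try m_11 = 0.
Try m_12 = 1.
The clause (~m_22) is unit, so m_22 = 0.
The clause (~m_32) is unit, so m_32 = 0.
The clause (~m_42) is unit, so m_42 = 0.
Try m_21 = 1.
The clause (~m_31) is unit, so m_31 = 0.
The clause (m_33) is unit, so m_33 = 1.
The clause (~m_41) is unit, so m_41 = 0.
The clause (m_43) is unit, so m_43 = 1.
Now (~m_43) is unsatisfied and unit — conflict.
That branch fails; take m_21 = 0 instead.
The clause (m_23) is unit, so m_23 = 1.
The clause (~m_13) is unit, so m_13 = 0.
The clause (~m_33) is unit, so m_33 = 0.
The clause (m_31) is unit, so m_31 = 1.
The clause (~m_41) is unit, so m_41 = 0.
The clause (m_43) is unit, so m_43 = 1.
Now (~m_43) is unsatisfied and unit — conflict.
Either choice for m_21 ends in contradiction.
That branch fails; take m_12 = 0 instead.
The clause (m_13) is unit, so m_13 = 1.
The clause (~m_23) is unit, so m_23 = 0.
The clause (~m_33) is unit, so m_33 = 0.
The clause (~m_43) is unit, so m_43 = 0.
Try m_21 = 1.
The clause (~m_31) is unit, so m_31 = 0.
The clause (m_32) is unit, so m_32 = 1.
The clause (~m_41) is unit, so m_41 = 0.
The clause (m_42) is unit, so m_42 = 1.
Now (~m_42) is unsatisfied and unit — conflict.
That branch fails; take m_21 = 0 instead.
The clause (m_22) is unit, so m_22 = 1.
The clause (~m_32) is unit, so m_32 = 0.
The clause (m_31) is unit, so m_31 = 1.
The clause (~m_41) is unit, so m_41 = 0.
The clause (m_42) is unit, so m_42 = 1.
Now (~m_42) is unsatisfied and unit — conflict.
Either choice for m_21 ends in contradiction.
Either choice for m_12 ends in contradiction.
That branch fails; take m_11 = 1 instead.
The clause (~m_21) is unit, so m_21 = 0.
The clause (~m_31) is unit, so m_31 = 0.
The clause (~m_41) is unit, so m_41 = 0.
Try m_22 = 1.
The clause (~m_12) is unit, so m_12 = 0.
The clause (~m_32) is unit, so m_32 = 0.
The clause (m_33) is unit, so m_33 = 1.
The clause (~m_42) is unit, so m_42 = 0.
The clause (m_43) is unit, so m_43 = 1.
Now (~m_43) is unsatisfied and unit — conflict.
That branch fails; take m_22 = 0 instead.
The clause (m_23) is unit, so m_23 = 1.
The clause (~m_13) is unit, so m_13 = 0.
The clause (~m_33) is unit, so m_33 = 0.
The clause (m_32) is unit, so m_32 = 1.
The clause (~m_12) is unit, so m_12 = 0.
The clause (~m_42) is unit, so m_42 = 0.
The clause (m_43) is unit, so m_43 = 1.
Now (~m_43) is unsatisfied and unit — conflict.
Either choice for m_22 ends in contradiction.
Either choice for m_11 ends in contradiction.
No assignment satisfies every clause.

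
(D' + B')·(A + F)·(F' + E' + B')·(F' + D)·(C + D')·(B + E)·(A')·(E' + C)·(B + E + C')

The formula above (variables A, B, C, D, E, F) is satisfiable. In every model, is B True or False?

Suppose B = 1.
(D') alone gives D = 0.
(F') alone gives F = 0.
(A) alone gives A = 1.
Now (A') is unsatisfied and unit — conflict.
So every satisfying assignment has B = False.

False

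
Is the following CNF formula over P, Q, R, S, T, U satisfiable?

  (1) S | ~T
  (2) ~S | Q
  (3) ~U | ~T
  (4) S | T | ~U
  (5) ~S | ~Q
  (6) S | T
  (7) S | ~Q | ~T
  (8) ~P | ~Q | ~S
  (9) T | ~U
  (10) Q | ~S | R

No

Case S = 1:
(Q) alone gives Q = 1.
But (~Q) is also a unit clause — contradiction.
Undo S and try S = 0.
(~T) alone gives T = 0.
But (T) is also a unit clause — contradiction.
Either choice for S ends in contradiction.
No assignment satisfies every clause.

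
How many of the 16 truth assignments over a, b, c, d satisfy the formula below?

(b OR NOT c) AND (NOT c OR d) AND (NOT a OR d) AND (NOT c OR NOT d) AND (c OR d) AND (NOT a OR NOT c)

There are 2^4 = 16 truth assignments over (a, b, c, d).
Check each against the 6 clauses (columns in the order a, b, c, d):
  F F F F  ✗ fails (c OR d)
  F F F T  ✓ satisfies all
  F F T F  ✗ fails (b OR NOT c)
  F F T T  ✗ fails (b OR NOT c)
  F T F F  ✗ fails (c OR d)
  F T F T  ✓ satisfies all
  F T T F  ✗ fails (NOT c OR d)
  F T T T  ✗ fails (NOT c OR NOT d)
  T F F F  ✗ fails (NOT a OR d)
  T F F T  ✓ satisfies all
  T F T F  ✗ fails (b OR NOT c)
  T F T T  ✗ fails (b OR NOT c)
  T T F F  ✗ fails (NOT a OR d)
  T T F T  ✓ satisfies all
  T T T F  ✗ fails (NOT c OR d)
  T T T T  ✗ fails (NOT c OR NOT d)
4 of the 16 rows are models.

4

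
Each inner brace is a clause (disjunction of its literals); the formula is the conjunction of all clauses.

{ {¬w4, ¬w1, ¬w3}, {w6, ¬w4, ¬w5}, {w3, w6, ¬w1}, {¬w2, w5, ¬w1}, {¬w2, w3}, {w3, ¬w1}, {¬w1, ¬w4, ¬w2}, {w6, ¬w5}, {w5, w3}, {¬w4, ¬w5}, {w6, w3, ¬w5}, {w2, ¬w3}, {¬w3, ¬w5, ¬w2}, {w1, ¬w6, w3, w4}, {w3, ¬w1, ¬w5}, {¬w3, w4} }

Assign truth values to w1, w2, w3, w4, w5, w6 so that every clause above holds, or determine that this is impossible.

w1: False; w2: True; w3: True; w4: True; w5: False; w6: True

Case w2 = True:
Unit clause (w3) forces w3 = True.
Unit clause (¬w5) forces w5 = False.
Unit clause (¬w1) forces w1 = False.
Unit clause (w4) forces w4 = True.
Every clause is now satisfied; w6 is unconstrained.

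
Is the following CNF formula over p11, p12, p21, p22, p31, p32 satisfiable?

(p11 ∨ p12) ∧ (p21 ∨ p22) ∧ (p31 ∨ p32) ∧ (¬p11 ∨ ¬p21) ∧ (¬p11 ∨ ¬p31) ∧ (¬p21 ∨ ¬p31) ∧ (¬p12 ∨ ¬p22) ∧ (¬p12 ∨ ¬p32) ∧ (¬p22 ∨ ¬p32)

Try p11 = True.
(¬p21) alone gives p21 = False.
(p22) alone gives p22 = True.
(¬p31) alone gives p31 = False.
(p32) alone gives p32 = True.
That conflicts with the unit clause (¬p32).
That branch fails; take p11 = False instead.
(p12) alone gives p12 = True.
(¬p22) alone gives p22 = False.
(p21) alone gives p21 = True.
(¬p31) alone gives p31 = False.
(p32) alone gives p32 = True.
That conflicts with the unit clause (¬p32).
Both values of p11 lead to a conflict.
No assignment satisfies every clause.

Unsatisfiable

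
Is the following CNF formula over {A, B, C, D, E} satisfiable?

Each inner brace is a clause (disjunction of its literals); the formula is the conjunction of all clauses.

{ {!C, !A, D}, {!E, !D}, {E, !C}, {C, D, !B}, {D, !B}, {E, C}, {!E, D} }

Try E = false.
From the singleton clause (!C), C = false.
But (C) is also a unit clause — contradiction.
Undo E and try E = true.
From the singleton clause (!D), D = false.
But (D) is also a unit clause — contradiction.
Both values of E lead to a conflict.
No assignment satisfies every clause.

Unsatisfiable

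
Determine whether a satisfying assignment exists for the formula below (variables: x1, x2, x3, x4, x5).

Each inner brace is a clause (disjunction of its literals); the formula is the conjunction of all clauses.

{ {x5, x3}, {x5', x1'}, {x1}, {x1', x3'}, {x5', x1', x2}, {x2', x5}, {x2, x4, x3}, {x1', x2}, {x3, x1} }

The clause (x1) is unit, so x1 = 1.
The clause (x5') is unit, so x5 = 0.
The clause (x3) is unit, so x3 = 1.
Now (x3') is unsatisfied and unit — conflict.
No assignment satisfies every clause.

Unsatisfiable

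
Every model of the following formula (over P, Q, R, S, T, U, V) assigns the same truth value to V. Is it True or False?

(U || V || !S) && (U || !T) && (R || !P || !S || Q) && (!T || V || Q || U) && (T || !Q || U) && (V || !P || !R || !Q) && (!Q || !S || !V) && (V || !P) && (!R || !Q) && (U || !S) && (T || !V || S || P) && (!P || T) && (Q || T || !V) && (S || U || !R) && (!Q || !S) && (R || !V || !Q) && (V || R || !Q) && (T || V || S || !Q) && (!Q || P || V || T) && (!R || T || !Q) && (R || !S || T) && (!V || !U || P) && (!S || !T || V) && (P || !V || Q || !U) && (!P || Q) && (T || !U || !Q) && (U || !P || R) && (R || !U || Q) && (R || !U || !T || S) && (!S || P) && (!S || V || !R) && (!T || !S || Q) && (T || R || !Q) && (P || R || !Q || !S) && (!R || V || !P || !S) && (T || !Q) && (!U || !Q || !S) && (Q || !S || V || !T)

False

Suppose V = true.
Suppose U = true.
The clause (P) is unit, so P = true.
The clause (T) is unit, so T = true.
The clause (Q) is unit, so Q = true.
The clause (!S) is unit, so S = false.
The clause (!R) is unit, so R = false.
That conflicts with the unit clause (R).
That branch fails; take U = false instead.
The clause (!T) is unit, so T = false.
The clause (!Q) is unit, so Q = false.
That conflicts with the unit clause (Q).
Either choice for U ends in contradiction.
So every satisfying assignment has V = False.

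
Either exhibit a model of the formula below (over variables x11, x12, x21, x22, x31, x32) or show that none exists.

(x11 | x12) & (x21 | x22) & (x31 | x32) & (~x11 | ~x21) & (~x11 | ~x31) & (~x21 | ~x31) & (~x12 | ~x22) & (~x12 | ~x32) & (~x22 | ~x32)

Case x11 = 1:
From the singleton clause (~x21), x21 = 0.
From the singleton clause (x22), x22 = 1.
From the singleton clause (~x31), x31 = 0.
From the singleton clause (x32), x32 = 1.
But (~x32) is also a unit clause — contradiction.
So x11 must be the other value — set x11 = 0.
From the singleton clause (x12), x12 = 1.
From the singleton clause (~x22), x22 = 0.
From the singleton clause (x21), x21 = 1.
From the singleton clause (~x31), x31 = 0.
From the singleton clause (x32), x32 = 1.
But (~x32) is also a unit clause — contradiction.
Both values of x11 lead to a conflict.

UNSATISFIABLE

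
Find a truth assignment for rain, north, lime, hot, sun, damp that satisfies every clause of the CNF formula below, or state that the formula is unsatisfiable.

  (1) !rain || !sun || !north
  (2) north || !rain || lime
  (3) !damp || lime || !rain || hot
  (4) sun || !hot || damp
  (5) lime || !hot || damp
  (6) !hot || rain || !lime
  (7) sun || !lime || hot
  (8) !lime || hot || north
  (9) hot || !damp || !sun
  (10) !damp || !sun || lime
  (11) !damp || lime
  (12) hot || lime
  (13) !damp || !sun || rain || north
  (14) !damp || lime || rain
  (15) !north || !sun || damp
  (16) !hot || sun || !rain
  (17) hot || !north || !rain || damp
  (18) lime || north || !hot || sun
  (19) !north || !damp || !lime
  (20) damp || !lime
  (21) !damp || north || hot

Try damp = true.
From the singleton clause (lime), lime = true.
From the singleton clause (!north), north = false.
From the singleton clause (hot), hot = true.
From the singleton clause (rain), rain = true.
From the singleton clause (sun), sun = true.
This assignment satisfies each clause.

rain: true, north: false, lime: true, hot: true, sun: true, damp: true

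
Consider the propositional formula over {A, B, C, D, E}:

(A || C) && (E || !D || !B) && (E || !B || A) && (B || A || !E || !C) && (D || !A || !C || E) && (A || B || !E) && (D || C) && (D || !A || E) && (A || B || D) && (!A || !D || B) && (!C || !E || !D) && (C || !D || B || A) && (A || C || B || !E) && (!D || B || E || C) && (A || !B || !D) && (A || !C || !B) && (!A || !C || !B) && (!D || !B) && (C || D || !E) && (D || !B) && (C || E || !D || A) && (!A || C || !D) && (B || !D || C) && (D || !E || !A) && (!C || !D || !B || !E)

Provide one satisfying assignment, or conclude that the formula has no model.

A ↦ false,  B ↦ false,  C ↦ true,  D ↦ true,  E ↦ false

Case A = false:
The clause (C) is unit, so C = true.
The clause (!B) is unit, so B = false.
The clause (!E) is unit, so E = false.
The clause (D) is unit, so D = true.
All clauses are satisfied.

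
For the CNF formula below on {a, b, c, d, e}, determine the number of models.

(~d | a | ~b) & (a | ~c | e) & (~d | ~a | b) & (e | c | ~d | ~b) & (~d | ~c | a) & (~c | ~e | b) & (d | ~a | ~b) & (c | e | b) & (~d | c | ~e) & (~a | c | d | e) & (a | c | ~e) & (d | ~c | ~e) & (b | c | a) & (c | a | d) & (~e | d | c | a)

4

There are 2^5 = 32 truth assignments over (a, b, c, d, e).
Split on e. With e = 1, the clauses containing e are satisfied and ~e drops from the rest; 2 of the 2^4 = 16 assignments to the other variables satisfy what remains.
With e = 0, by the same count on the reduced clause set, 2 assignments work.
(One model: a=T, b=F, c=F, d=F, e=T.)
Total: 2 + 2 = 4.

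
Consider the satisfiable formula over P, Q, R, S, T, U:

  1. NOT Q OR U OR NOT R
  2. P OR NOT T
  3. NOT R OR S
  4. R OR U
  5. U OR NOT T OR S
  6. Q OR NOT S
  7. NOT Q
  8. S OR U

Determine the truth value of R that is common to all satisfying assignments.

Suppose R = true.
(S) alone gives S = true.
(Q) alone gives Q = true.
But (NOT Q) is also a unit clause — contradiction.
So every satisfying assignment has R = False.

False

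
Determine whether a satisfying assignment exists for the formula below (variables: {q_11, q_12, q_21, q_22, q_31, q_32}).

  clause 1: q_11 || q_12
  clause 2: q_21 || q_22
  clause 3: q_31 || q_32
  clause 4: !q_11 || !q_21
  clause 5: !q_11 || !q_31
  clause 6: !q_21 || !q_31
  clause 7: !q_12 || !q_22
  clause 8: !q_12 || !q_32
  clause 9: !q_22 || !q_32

No, unsatisfiable

Try q_11 = true.
Unit clause (!q_21) forces q_21 = false.
Unit clause (q_22) forces q_22 = true.
Unit clause (!q_31) forces q_31 = false.
Unit clause (q_32) forces q_32 = true.
That conflicts with the unit clause (!q_32).
So q_11 must be the other value — set q_11 = false.
Unit clause (q_12) forces q_12 = true.
Unit clause (!q_22) forces q_22 = false.
Unit clause (q_21) forces q_21 = true.
Unit clause (!q_31) forces q_31 = false.
Unit clause (q_32) forces q_32 = true.
That conflicts with the unit clause (!q_32).
Either choice for q_11 ends in contradiction.
No assignment satisfies every clause.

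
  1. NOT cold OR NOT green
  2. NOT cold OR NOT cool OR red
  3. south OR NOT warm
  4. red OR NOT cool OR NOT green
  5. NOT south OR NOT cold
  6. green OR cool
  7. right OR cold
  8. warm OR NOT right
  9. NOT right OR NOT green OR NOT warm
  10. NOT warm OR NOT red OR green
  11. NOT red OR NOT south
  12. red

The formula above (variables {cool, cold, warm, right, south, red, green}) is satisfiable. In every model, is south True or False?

False

Suppose south = true.
The clause (NOT cold) is unit, so cold = false.
The clause (right) is unit, so right = true.
The clause (warm) is unit, so warm = true.
The clause (NOT green) is unit, so green = false.
The clause (cool) is unit, so cool = true.
The clause (NOT red) is unit, so red = false.
But (red) is also a unit clause — contradiction.
So every satisfying assignment has south = False.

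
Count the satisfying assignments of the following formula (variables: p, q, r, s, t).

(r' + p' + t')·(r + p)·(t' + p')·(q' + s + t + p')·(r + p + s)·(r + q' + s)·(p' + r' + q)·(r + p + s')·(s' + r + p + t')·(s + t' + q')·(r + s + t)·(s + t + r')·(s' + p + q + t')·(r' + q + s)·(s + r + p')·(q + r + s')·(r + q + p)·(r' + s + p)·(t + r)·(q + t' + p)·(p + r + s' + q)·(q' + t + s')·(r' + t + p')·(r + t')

2

There are 2^5 = 32 truth assignments over (p, q, r, s, t).
Split on r. With r = 1, the clauses containing r are satisfied and r' drops from the rest; 2 of the 2^4 = 16 assignments to the other variables satisfy what remains.
With r = 0, by the same count on the reduced clause set, 0 assignments work.
Total: 2 + 0 = 2.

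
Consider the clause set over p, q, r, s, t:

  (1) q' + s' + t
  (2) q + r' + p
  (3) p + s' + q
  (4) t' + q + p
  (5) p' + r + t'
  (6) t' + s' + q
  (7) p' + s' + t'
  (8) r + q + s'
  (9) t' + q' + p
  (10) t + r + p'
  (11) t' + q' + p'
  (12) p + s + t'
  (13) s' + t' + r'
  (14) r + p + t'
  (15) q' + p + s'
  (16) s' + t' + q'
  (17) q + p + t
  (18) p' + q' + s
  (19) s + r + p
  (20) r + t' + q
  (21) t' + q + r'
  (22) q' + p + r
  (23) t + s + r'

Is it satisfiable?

Try q = 0.
Try r = 1.
From the singleton clause (p), p = 1.
From the singleton clause (t'), t = 0.
From the singleton clause (s), s = 1.
All clauses are satisfied.
A satisfying assignment: p ↦ 1; q ↦ 0; r ↦ 1; s ↦ 1; t ↦ 0.

Yes, satisfiable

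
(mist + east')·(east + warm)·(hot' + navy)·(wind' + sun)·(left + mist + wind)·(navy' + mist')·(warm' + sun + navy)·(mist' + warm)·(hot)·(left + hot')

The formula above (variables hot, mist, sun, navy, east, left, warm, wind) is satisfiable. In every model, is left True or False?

Suppose left = 0.
Unit clause (hot) forces hot = 1.
Now (hot') is unsatisfied and unit — conflict.
So every satisfying assignment has left = True.

True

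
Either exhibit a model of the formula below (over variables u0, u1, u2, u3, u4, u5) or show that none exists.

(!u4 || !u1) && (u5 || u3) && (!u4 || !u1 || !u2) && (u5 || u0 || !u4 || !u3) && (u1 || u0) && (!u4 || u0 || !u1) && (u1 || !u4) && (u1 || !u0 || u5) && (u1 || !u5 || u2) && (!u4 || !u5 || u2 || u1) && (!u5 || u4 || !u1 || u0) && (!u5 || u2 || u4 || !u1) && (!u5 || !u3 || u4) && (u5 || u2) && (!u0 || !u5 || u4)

u0: true, u1: true, u2: true, u3: true, u4: false, u5: false

Case u4 = false:
Case u5 = false:
The clause (u3) is unit, so u3 = true.
The clause (u2) is unit, so u2 = true.
Case u1 = true:
No clause remains; u0 is free.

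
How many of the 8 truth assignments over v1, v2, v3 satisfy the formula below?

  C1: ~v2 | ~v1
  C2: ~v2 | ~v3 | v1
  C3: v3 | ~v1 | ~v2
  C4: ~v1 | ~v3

4

There are 2^3 = 8 truth assignments over (v1, v2, v3).
Check each against the 4 clauses (columns in the order v1, v2, v3):
  F F F  ✓ satisfies all
  F F T  ✓ satisfies all
  F T F  ✓ satisfies all
  F T T  ✗ fails (~v2 | ~v3 | v1)
  T F F  ✓ satisfies all
  T F T  ✗ fails (~v1 | ~v3)
  T T F  ✗ fails (~v2 | ~v1)
  T T T  ✗ fails (~v2 | ~v1)
4 of the 8 rows are models.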